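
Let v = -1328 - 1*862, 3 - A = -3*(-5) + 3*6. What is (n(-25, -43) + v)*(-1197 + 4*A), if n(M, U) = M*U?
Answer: 1468455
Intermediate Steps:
A = -30 (A = 3 - (-3*(-5) + 3*6) = 3 - (15 + 18) = 3 - 1*33 = 3 - 33 = -30)
v = -2190 (v = -1328 - 862 = -2190)
(n(-25, -43) + v)*(-1197 + 4*A) = (-25*(-43) - 2190)*(-1197 + 4*(-30)) = (1075 - 2190)*(-1197 - 120) = -1115*(-1317) = 1468455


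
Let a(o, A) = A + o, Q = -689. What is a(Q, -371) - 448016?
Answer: -449076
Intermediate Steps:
a(Q, -371) - 448016 = (-371 - 689) - 448016 = -1060 - 448016 = -449076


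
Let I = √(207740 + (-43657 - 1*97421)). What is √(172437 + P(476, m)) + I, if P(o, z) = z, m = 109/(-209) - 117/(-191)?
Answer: √66662 + √274783084664803/39919 ≈ 673.45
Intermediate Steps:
m = 3634/39919 (m = 109*(-1/209) - 117*(-1/191) = -109/209 + 117/191 = 3634/39919 ≈ 0.091034)
I = √66662 (I = √(207740 + (-43657 - 97421)) = √(207740 - 141078) = √66662 ≈ 258.19)
√(172437 + P(476, m)) + I = √(172437 + 3634/39919) + √66662 = √(6883516237/39919) + √66662 = √274783084664803/39919 + √66662 = √66662 + √274783084664803/39919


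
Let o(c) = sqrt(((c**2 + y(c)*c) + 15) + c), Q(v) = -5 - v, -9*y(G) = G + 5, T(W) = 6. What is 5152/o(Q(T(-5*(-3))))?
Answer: 5152*sqrt(1059)/353 ≈ 474.95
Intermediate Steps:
y(G) = -5/9 - G/9 (y(G) = -(G + 5)/9 = -(5 + G)/9 = -5/9 - G/9)
o(c) = sqrt(15 + c + c**2 + c*(-5/9 - c/9)) (o(c) = sqrt(((c**2 + (-5/9 - c/9)*c) + 15) + c) = sqrt(((c**2 + c*(-5/9 - c/9)) + 15) + c) = sqrt((15 + c**2 + c*(-5/9 - c/9)) + c) = sqrt(15 + c + c**2 + c*(-5/9 - c/9)))
5152/o(Q(T(-5*(-3)))) = 5152/((sqrt(135 + 4*(-5 - 1*6) + 8*(-5 - 1*6)**2)/3)) = 5152/((sqrt(135 + 4*(-5 - 6) + 8*(-5 - 6)**2)/3)) = 5152/((sqrt(135 + 4*(-11) + 8*(-11)**2)/3)) = 5152/((sqrt(135 - 44 + 8*121)/3)) = 5152/((sqrt(135 - 44 + 968)/3)) = 5152/((sqrt(1059)/3)) = 5152*(sqrt(1059)/353) = 5152*sqrt(1059)/353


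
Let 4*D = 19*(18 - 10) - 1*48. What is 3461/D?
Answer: 3461/26 ≈ 133.12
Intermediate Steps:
D = 26 (D = (19*(18 - 10) - 1*48)/4 = (19*8 - 48)/4 = (152 - 48)/4 = (¼)*104 = 26)
3461/D = 3461/26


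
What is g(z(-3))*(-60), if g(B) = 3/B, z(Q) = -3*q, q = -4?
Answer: -15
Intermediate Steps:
z(Q) = 12 (z(Q) = -3*(-4) = 12)
g(z(-3))*(-60) = (3/12)*(-60) = (3*(1/12))*(-60) = (¼)*(-60) = -15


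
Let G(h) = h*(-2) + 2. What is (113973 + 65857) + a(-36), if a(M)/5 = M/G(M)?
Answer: 6653620/37 ≈ 1.7983e+5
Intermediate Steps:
G(h) = 2 - 2*h (G(h) = -2*h + 2 = 2 - 2*h)
a(M) = 5*M/(2 - 2*M) (a(M) = 5*(M/(2 - 2*M)) = 5*M/(2 - 2*M))
(113973 + 65857) + a(-36) = (113973 + 65857) - 5*(-36)/(-2 + 2*(-36)) = 179830 - 5*(-36)/(-2 - 72) = 179830 - 5*(-36)/(-74) = 179830 - 5*(-36)*(-1/74) = 179830 - 90/37 = 6653620/37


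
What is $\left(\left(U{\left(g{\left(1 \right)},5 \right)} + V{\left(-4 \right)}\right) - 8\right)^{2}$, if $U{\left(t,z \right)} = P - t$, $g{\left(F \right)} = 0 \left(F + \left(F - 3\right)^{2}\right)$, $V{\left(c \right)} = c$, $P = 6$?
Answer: $36$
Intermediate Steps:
$g{\left(F \right)} = 0$ ($g{\left(F \right)} = 0 \left(F + \left(-3 + F\right)^{2}\right) = 0$)
$U{\left(t,z \right)} = 6 - t$
$\left(\left(U{\left(g{\left(1 \right)},5 \right)} + V{\left(-4 \right)}\right) - 8\right)^{2} = \left(\left(\left(6 - 0\right) - 4\right) - 8\right)^{2} = \left(\left(\left(6 + 0\right) - 4\right) - 8\right)^{2} = \left(\left(6 - 4\right) - 8\right)^{2} = \left(2 - 8\right)^{2} = \left(-6\right)^{2} = 36$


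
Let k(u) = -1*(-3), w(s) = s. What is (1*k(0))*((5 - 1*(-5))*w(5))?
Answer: 150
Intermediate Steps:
k(u) = 3
(1*k(0))*((5 - 1*(-5))*w(5)) = (1*3)*((5 - 1*(-5))*5) = 3*((5 + 5)*5) = 3*(10*5) = 3*50 = 150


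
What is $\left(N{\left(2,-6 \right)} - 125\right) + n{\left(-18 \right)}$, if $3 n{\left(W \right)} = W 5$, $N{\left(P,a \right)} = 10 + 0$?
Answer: $-145$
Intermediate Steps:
$N{\left(P,a \right)} = 10$
$n{\left(W \right)} = \frac{5 W}{3}$ ($n{\left(W \right)} = \frac{W 5}{3} = \frac{5 W}{3}$)
$\left(N{\left(2,-6 \right)} - 125\right) + n{\left(-18 \right)} = \left(10 - 125\right) + \frac{5}{3} \left(-18\right) = -115 - 30 = -145$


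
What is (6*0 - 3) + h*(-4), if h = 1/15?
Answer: -49/15 ≈ -3.2667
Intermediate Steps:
h = 1/15 ≈ 0.066667
(6*0 - 3) + h*(-4) = (6*0 - 3) + (1/15)*(-4) = (0 - 3) - 4/15 = -3 - 4/15 = -49/15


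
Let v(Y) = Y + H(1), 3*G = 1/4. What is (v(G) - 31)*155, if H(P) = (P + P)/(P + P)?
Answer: -55645/12 ≈ -4637.1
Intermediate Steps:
H(P) = 1 (H(P) = (2*P)/((2*P)) = (2*P)*(1/(2*P)) = 1)
G = 1/12 (G = (1/4)/3 = (1*(1/4))/3 = (1/3)*(1/4) = 1/12 ≈ 0.083333)
v(Y) = 1 + Y (v(Y) = Y + 1 = 1 + Y)
(v(G) - 31)*155 = ((1 + 1/12) - 31)*155 = (13/12 - 31)*155 = -359/12*155 = -55645/12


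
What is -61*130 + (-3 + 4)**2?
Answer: -7929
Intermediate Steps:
-61*130 + (-3 + 4)**2 = -7930 + 1**2 = -7930 + 1 = -7929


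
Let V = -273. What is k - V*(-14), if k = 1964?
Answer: -1858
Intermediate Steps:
k - V*(-14) = 1964 - (-273)*(-14) = 1964 - 1*3822 = 1964 - 3822 = -1858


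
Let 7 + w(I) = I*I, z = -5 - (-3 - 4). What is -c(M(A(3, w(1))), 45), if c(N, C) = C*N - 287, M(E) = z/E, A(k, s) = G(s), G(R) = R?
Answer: 302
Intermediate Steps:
z = 2 (z = -5 - 1*(-7) = -5 + 7 = 2)
w(I) = -7 + I² (w(I) = -7 + I*I = -7 + I²)
A(k, s) = s
M(E) = 2/E
c(N, C) = -287 + C*N
-c(M(A(3, w(1))), 45) = -(-287 + 45*(2/(-7 + 1²))) = -(-287 + 45*(2/(-7 + 1))) = -(-287 + 45*(2/(-6))) = -(-287 + 45*(2*(-⅙))) = -(-287 + 45*(-⅓)) = -(-287 - 15) = -1*(-302) = 302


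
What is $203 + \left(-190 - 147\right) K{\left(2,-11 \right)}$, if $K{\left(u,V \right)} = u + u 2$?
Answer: $-1819$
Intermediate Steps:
$K{\left(u,V \right)} = 3 u$ ($K{\left(u,V \right)} = u + 2 u = 3 u$)
$203 + \left(-190 - 147\right) K{\left(2,-11 \right)} = 203 + \left(-190 - 147\right) 3 \cdot 2 = 203 - 2022 = -1819$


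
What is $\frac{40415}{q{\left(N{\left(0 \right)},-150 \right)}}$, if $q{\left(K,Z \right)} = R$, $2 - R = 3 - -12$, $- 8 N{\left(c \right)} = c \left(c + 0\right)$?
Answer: $- \frac{40415}{13} \approx -3108.8$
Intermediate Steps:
$N{\left(c \right)} = - \frac{c^{2}}{8}$ ($N{\left(c \right)} = - \frac{c \left(c + 0\right)}{8} = - \frac{c c}{8} = - \frac{c^{2}}{8}$)
$R = -13$ ($R = 2 - \left(3 - -12\right) = 2 - \left(3 + 12\right) = 2 - 15 = -13$)
$q{\left(K,Z \right)} = -13$
$\frac{40415}{q{\left(N{\left(0 \right)},-150 \right)}} = \frac{40415}{-13} = 40415 \left(- \frac{1}{13}\right) = - \frac{40415}{13}$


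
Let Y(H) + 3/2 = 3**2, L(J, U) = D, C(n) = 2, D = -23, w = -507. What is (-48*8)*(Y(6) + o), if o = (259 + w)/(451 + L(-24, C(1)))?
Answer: -284352/107 ≈ -2657.5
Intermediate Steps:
L(J, U) = -23
Y(H) = 15/2 (Y(H) = -3/2 + 3**2 = -3/2 + 9 = 15/2)
o = -62/107 (o = (259 - 507)/(451 - 23) = -248/428 = -248*1/428 = -62/107 ≈ -0.57944)
(-48*8)*(Y(6) + o) = (-48*8)*(15/2 - 62/107) = -384*1481/214 = -284352/107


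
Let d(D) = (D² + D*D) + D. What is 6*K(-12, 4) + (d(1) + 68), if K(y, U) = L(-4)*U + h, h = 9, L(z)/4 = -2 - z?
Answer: 317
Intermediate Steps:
d(D) = D + 2*D² (d(D) = (D² + D²) + D = 2*D² + D = D + 2*D²)
L(z) = -8 - 4*z (L(z) = 4*(-2 - z) = -8 - 4*z)
K(y, U) = 9 + 8*U (K(y, U) = (-8 - 4*(-4))*U + 9 = (-8 + 16)*U + 9 = 8*U + 9 = 9 + 8*U)
6*K(-12, 4) + (d(1) + 68) = 6*(9 + 8*4) + (1*(1 + 2*1) + 68) = 6*(9 + 32) + (1*(1 + 2) + 68) = 6*41 + (1*3 + 68) = 246 + (3 + 68) = 246 + 71 = 317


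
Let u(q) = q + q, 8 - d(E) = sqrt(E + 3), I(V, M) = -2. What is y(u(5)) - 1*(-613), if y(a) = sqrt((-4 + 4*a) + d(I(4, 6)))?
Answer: 613 + sqrt(43) ≈ 619.56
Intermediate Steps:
d(E) = 8 - sqrt(3 + E) (d(E) = 8 - sqrt(E + 3) = 8 - sqrt(3 + E))
u(q) = 2*q
y(a) = sqrt(3 + 4*a) (y(a) = sqrt((-4 + 4*a) + (8 - sqrt(3 - 2))) = sqrt((-4 + 4*a) + (8 - sqrt(1))) = sqrt((-4 + 4*a) + (8 - 1*1)) = sqrt((-4 + 4*a) + (8 - 1)) = sqrt((-4 + 4*a) + 7) = sqrt(3 + 4*a))
y(u(5)) - 1*(-613) = sqrt(3 + 4*(2*5)) - 1*(-613) = sqrt(3 + 4*10) + 613 = sqrt(3 + 40) + 613 = sqrt(43) + 613 = 613 + sqrt(43)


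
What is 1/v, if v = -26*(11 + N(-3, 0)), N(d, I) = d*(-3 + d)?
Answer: -1/754 ≈ -0.0013263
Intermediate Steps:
v = -754 (v = -26*(11 - 3*(-3 - 3)) = -26*(11 - 3*(-6)) = -26*(11 + 18) = -26*29 = -754)
1/v = 1/(-754) = -1/754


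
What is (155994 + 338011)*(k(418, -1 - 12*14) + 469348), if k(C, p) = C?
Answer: 232066752830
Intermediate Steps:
(155994 + 338011)*(k(418, -1 - 12*14) + 469348) = (155994 + 338011)*(418 + 469348) = 494005*469766 = 232066752830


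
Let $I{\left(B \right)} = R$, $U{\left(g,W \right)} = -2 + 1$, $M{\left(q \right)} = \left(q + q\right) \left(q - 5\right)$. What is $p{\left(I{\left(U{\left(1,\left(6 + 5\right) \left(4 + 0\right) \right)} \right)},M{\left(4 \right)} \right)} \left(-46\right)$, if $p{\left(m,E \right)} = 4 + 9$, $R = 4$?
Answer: $-598$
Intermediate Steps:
$M{\left(q \right)} = 2 q \left(-5 + q\right)$
$U{\left(g,W \right)} = -1$
$I{\left(B \right)} = 4$
$p{\left(m,E \right)} = 13$
$p{\left(I{\left(U{\left(1,\left(6 + 5\right) \left(4 + 0\right) \right)} \right)},M{\left(4 \right)} \right)} \left(-46\right) = 13 \left(-46\right) = -598$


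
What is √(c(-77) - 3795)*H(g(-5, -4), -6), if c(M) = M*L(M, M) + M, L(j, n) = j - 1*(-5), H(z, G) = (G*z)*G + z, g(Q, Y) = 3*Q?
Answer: -1110*√418 ≈ -22694.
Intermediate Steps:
H(z, G) = z + z*G² (H(z, G) = z*G² + z = z + z*G²)
L(j, n) = 5 + j (L(j, n) = j + 5 = 5 + j)
c(M) = M + M*(5 + M) (c(M) = M*(5 + M) + M = M + M*(5 + M))
√(c(-77) - 3795)*H(g(-5, -4), -6) = √(-77*(6 - 77) - 3795)*((3*(-5))*(1 + (-6)²)) = √(-77*(-71) - 3795)*(-15*(1 + 36)) = √(5467 - 3795)*(-15*37) = √1672*(-555) = (2*√418)*(-555) = -1110*√418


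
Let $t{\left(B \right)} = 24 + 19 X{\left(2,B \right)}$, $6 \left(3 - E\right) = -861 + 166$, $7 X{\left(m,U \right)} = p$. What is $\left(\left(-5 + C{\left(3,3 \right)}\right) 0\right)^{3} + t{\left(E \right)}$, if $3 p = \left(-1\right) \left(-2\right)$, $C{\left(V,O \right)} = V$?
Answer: $\frac{542}{21} \approx 25.81$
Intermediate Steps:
$p = \frac{2}{3}$ ($p = \frac{\left(-1\right) \left(-2\right)}{3} = \frac{1}{3} \cdot 2 = \frac{2}{3} \approx 0.66667$)
$X{\left(m,U \right)} = \frac{2}{21}$ ($X{\left(m,U \right)} = \frac{1}{7} \cdot \frac{2}{3} = \frac{2}{21}$)
$E = \frac{713}{6}$ ($E = 3 - \frac{-861 + 166}{6} = 3 - - \frac{695}{6} = 3 + \frac{695}{6} = \frac{713}{6} \approx 118.83$)
$t{\left(B \right)} = \frac{542}{21}$ ($t{\left(B \right)} = 24 + 19 \cdot \frac{2}{21} = 24 + \frac{38}{21} = \frac{542}{21}$)
$\left(\left(-5 + C{\left(3,3 \right)}\right) 0\right)^{3} + t{\left(E \right)} = \left(\left(-5 + 3\right) 0\right)^{3} + \frac{542}{21} = \left(\left(-2\right) 0\right)^{3} + \frac{542}{21} = 0^{3} + \frac{542}{21} = 0 + \frac{542}{21} = \frac{542}{21}$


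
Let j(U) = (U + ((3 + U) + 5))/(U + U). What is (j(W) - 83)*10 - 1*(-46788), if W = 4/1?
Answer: 45978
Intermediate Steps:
W = 4 (W = 4*1 = 4)
j(U) = (8 + 2*U)/(2*U) (j(U) = (U + (8 + U))/((2*U)) = (8 + 2*U)*(1/(2*U)) = (8 + 2*U)/(2*U))
(j(W) - 83)*10 - 1*(-46788) = ((4 + 4)/4 - 83)*10 - 1*(-46788) = ((¼)*8 - 83)*10 + 46788 = (2 - 83)*10 + 46788 = -81*10 + 46788 = -810 + 46788 = 45978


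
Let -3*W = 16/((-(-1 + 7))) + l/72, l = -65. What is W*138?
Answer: 5911/36 ≈ 164.19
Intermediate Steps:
W = 257/216 (W = -(16/((-(-1 + 7))) - 65/72)/3 = -(16/((-1*6)) - 65*1/72)/3 = -(16/(-6) - 65/72)/3 = -(16*(-1/6) - 65/72)/3 = -(-8/3 - 65/72)/3 = -1/3*(-257/72) = 257/216 ≈ 1.1898)
W*138 = (257/216)*138 = 5911/36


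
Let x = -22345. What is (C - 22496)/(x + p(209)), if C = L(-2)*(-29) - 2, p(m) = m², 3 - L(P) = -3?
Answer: -2834/2667 ≈ -1.0626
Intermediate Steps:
L(P) = 6 (L(P) = 3 - 1*(-3) = 3 + 3 = 6)
C = -176 (C = 6*(-29) - 2 = -174 - 2 = -176)
(C - 22496)/(x + p(209)) = (-176 - 22496)/(-22345 + 209²) = -22672/(-22345 + 43681) = -22672/21336 = -22672*1/21336 = -2834/2667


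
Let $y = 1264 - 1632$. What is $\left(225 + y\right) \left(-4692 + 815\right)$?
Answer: $554411$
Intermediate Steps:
$y = -368$
$\left(225 + y\right) \left(-4692 + 815\right) = \left(225 - 368\right) \left(-4692 + 815\right) = \left(-143\right) \left(-3877\right) = 554411$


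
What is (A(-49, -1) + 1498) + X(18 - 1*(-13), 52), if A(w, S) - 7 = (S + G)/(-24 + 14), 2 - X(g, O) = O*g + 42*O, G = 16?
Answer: -4581/2 ≈ -2290.5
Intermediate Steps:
X(g, O) = 2 - 42*O - O*g (X(g, O) = 2 - (O*g + 42*O) = 2 - (42*O + O*g) = 2 + (-42*O - O*g) = 2 - 42*O - O*g)
A(w, S) = 27/5 - S/10 (A(w, S) = 7 + (S + 16)/(-24 + 14) = 7 + (16 + S)/(-10) = 7 + (16 + S)*(-1/10) = 7 + (-8/5 - S/10) = 27/5 - S/10)
(A(-49, -1) + 1498) + X(18 - 1*(-13), 52) = ((27/5 - 1/10*(-1)) + 1498) + (2 - 42*52 - 1*52*(18 - 1*(-13))) = ((27/5 + 1/10) + 1498) + (2 - 2184 - 1*52*(18 + 13)) = (11/2 + 1498) + (2 - 2184 - 1*52*31) = 3007/2 + (2 - 2184 - 1612) = 3007/2 - 3794 = -4581/2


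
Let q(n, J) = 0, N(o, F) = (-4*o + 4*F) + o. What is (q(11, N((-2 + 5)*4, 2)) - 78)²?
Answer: 6084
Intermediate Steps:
N(o, F) = -3*o + 4*F
(q(11, N((-2 + 5)*4, 2)) - 78)² = (0 - 78)² = (-78)² = 6084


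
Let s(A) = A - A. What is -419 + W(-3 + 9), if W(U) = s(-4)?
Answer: -419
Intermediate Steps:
s(A) = 0
W(U) = 0
-419 + W(-3 + 9) = -419 + 0 = -419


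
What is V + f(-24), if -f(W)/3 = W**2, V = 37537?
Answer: 35809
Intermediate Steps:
f(W) = -3*W**2
V + f(-24) = 37537 - 3*(-24)**2 = 37537 - 3*576 = 37537 - 1728 = 35809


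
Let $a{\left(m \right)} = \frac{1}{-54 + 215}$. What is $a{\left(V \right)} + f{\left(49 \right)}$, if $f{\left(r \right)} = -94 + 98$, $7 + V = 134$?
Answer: $\frac{645}{161} \approx 4.0062$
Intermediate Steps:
$V = 127$ ($V = -7 + 134 = 127$)
$f{\left(r \right)} = 4$
$a{\left(m \right)} = \frac{1}{161}$
$a{\left(V \right)} + f{\left(49 \right)} = \frac{1}{161} + 4 = \frac{645}{161}$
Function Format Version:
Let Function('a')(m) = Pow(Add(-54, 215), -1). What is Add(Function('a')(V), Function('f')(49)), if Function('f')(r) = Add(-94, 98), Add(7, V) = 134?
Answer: Rational(645, 161) ≈ 4.0062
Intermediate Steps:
V = 127 (V = Add(-7, 134) = 127)
Function('f')(r) = 4
Function('a')(m) = Rational(1, 161) (Function('a')(m) = Pow(161, -1) = Rational(1, 161))
Add(Function('a')(V), Function('f')(49)) = Add(Rational(1, 161), 4) = Rational(645, 161)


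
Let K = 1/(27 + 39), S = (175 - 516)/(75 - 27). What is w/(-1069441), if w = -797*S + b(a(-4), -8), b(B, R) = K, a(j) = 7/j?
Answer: -2989555/564664848 ≈ -0.0052944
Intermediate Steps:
S = -341/48 ≈ -7.1042
K = 1/66 ≈ 0.015152
b(B, R) = 1/66
w = 2989555/528 (w = -797*(-341/48) + 1/66 = 271777/48 + 1/66 = 2989555/528 ≈ 5662.0)
w/(-1069441) = (2989555/528)/(-1069441) = (2989555/528)*(-1/1069441) = -2989555/564664848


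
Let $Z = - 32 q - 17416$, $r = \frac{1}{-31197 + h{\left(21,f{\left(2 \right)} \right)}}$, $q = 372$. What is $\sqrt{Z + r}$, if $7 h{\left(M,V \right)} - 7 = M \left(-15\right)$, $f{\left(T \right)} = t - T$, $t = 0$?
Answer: $\frac{i \sqrt{28616322406161}}{31241} \approx 171.23 i$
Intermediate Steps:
$f{\left(T \right)} = - T$ ($f{\left(T \right)} = 0 - T = - T$)
$h{\left(M,V \right)} = 1 - \frac{15 M}{7}$ ($h{\left(M,V \right)} = 1 + \frac{M \left(-15\right)}{7} = 1 + \frac{\left(-15\right) M}{7} = 1 - \frac{15 M}{7}$)
$r = - \frac{1}{31241}$ ($r = \frac{1}{-31197 + \left(1 - 45\right)} = \frac{1}{-31197 - 44} = \frac{1}{-31241} = - \frac{1}{31241} \approx -3.2009 \cdot 10^{-5}$)
$Z = -29320$ ($Z = \left(-32\right) 372 - 17416 = -11904 - 17416 = -29320$)
$\sqrt{Z + r} = \sqrt{-29320 - \frac{1}{31241}} = \sqrt{- \frac{915986121}{31241}} = \frac{i \sqrt{28616322406161}}{31241}$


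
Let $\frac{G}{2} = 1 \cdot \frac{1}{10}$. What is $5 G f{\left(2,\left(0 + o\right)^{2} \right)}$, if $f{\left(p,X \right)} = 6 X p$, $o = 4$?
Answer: $192$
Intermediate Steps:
$G = \frac{1}{5}$ ($G = 2 \cdot 1 \cdot \frac{1}{10} = 2 \cdot \frac{1}{10} = \frac{1}{5} \approx 0.2$)
$f{\left(p,X \right)} = 6 X p$
$5 G f{\left(2,\left(0 + o\right)^{2} \right)} = 5 \cdot \frac{1}{5} \cdot 6 \left(0 + 4\right)^{2} \cdot 2 = 1 \cdot 6 \cdot 4^{2} \cdot 2 = 1 \cdot 6 \cdot 16 \cdot 2 = 1 \cdot 192 = 192$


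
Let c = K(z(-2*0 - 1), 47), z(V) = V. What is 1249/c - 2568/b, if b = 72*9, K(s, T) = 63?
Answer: 2998/189 ≈ 15.862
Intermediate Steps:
b = 648
c = 63
1249/c - 2568/b = 1249/63 - 2568/648 = 1249*(1/63) - 2568*1/648 = 1249/63 - 107/27 = 2998/189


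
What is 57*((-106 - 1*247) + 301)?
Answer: -2964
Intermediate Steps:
57*((-106 - 1*247) + 301) = 57*((-106 - 247) + 301) = 57*(-353 + 301) = 57*(-52) = -2964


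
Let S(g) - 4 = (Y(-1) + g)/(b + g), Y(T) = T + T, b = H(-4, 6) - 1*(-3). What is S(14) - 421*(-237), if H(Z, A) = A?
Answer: 2294975/23 ≈ 99782.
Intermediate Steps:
b = 9 (b = 6 - 1*(-3) = 6 + 3 = 9)
Y(T) = 2*T
S(g) = 4 + (-2 + g)/(9 + g) (S(g) = 4 + (2*(-1) + g)/(9 + g) = 4 + (-2 + g)/(9 + g))
S(14) - 421*(-237) = (34 + 5*14)/(9 + 14) - 421*(-237) = (34 + 70)/23 + 99777 = (1/23)*104 + 99777 = 104/23 + 99777 = 2294975/23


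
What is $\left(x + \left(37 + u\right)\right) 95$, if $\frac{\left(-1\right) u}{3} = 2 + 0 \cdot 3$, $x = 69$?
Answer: $9500$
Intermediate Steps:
$u = -6$ ($u = - 3 \left(2 + 0 \cdot 3\right) = - 3 \left(2 + 0\right) = \left(-3\right) 2 = -6$)
$\left(x + \left(37 + u\right)\right) 95 = \left(69 + \left(37 - 6\right)\right) 95 = \left(69 + 31\right) 95 = 100 \cdot 95 = 9500$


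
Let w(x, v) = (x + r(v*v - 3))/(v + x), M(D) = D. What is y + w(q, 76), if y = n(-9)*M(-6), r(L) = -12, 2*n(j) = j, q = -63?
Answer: 276/13 ≈ 21.231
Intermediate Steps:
n(j) = j/2
y = 27 (y = ((1/2)*(-9))*(-6) = -9/2*(-6) = 27)
w(x, v) = (-12 + x)/(v + x) (w(x, v) = (x - 12)/(v + x) = (-12 + x)/(v + x))
y + w(q, 76) = 27 + (-12 - 63)/(76 - 63) = 27 - 75/13 = 276/13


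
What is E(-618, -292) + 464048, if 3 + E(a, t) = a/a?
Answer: 464046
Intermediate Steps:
E(a, t) = -2 (E(a, t) = -3 + a/a = -3 + 1 = -2)
E(-618, -292) + 464048 = -2 + 464048 = 464046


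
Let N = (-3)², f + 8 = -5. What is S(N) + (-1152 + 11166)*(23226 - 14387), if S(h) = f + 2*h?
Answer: 88513751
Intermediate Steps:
f = -13 (f = -8 - 5 = -13)
N = 9
S(h) = -13 + 2*h
S(N) + (-1152 + 11166)*(23226 - 14387) = (-13 + 2*9) + (-1152 + 11166)*(23226 - 14387) = (-13 + 18) + 10014*8839 = 5 + 88513746 = 88513751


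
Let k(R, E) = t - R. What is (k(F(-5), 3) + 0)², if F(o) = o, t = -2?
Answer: 9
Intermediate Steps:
k(R, E) = -2 - R
(k(F(-5), 3) + 0)² = ((-2 - 1*(-5)) + 0)² = ((-2 + 5) + 0)² = (3 + 0)² = 3² = 9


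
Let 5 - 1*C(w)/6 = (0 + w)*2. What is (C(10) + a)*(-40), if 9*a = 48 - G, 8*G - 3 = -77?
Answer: 30110/9 ≈ 3345.6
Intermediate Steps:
C(w) = 30 - 12*w (C(w) = 30 - 6*(0 + w)*2 = 30 - 6*w*2 = 30 - 12*w)
G = -37/4 (G = 3/8 + (⅛)*(-77) = 3/8 - 77/8 = -37/4 ≈ -9.2500)
a = 229/36 (a = (48 - 1*(-37/4))/9 = (48 + 37/4)/9 = (⅑)*(229/4) = 229/36 ≈ 6.3611)
(C(10) + a)*(-40) = ((30 - 12*10) + 229/36)*(-40) = ((30 - 120) + 229/36)*(-40) = (-90 + 229/36)*(-40) = -3011/36*(-40) = 30110/9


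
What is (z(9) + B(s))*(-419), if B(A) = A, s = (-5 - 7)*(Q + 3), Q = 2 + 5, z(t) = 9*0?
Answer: 50280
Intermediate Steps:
z(t) = 0
Q = 7
s = -120 (s = (-5 - 7)*(7 + 3) = -12*10 = -120)
(z(9) + B(s))*(-419) = (0 - 120)*(-419) = -120*(-419) = 50280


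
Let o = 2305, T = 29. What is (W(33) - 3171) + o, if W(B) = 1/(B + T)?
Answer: -53691/62 ≈ -865.98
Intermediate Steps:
W(B) = 1/(29 + B) (W(B) = 1/(B + 29) = 1/(29 + B))
(W(33) - 3171) + o = (1/(29 + 33) - 3171) + 2305 = (1/62 - 3171) + 2305 = -196601/62 + 2305 = -53691/62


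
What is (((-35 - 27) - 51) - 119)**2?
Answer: 53824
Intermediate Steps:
(((-35 - 27) - 51) - 119)**2 = ((-62 - 51) - 119)**2 = (-113 - 119)**2 = (-232)**2 = 53824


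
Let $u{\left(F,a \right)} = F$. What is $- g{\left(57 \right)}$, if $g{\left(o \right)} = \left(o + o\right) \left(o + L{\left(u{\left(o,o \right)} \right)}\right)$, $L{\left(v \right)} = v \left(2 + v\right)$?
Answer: $-389880$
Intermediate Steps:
$g{\left(o \right)} = 2 o \left(o + o \left(2 + o\right)\right)$ ($g{\left(o \right)} = \left(o + o\right) \left(o + o \left(2 + o\right)\right) = 2 o \left(o + o \left(2 + o\right)\right)$)
$- g{\left(57 \right)} = - 2 \cdot 57^{2} \left(3 + 57\right) = - 2 \cdot 3249 \cdot 60 = \left(-1\right) 389880 = -389880$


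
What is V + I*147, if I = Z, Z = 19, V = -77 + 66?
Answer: 2782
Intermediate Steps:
V = -11
I = 19
V + I*147 = -11 + 19*147 = -11 + 2793 = 2782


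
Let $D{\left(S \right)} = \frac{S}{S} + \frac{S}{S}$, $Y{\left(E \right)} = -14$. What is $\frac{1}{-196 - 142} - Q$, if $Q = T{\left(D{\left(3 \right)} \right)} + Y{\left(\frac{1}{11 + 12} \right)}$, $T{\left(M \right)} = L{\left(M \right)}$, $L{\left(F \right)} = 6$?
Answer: $\frac{2703}{338} \approx 7.997$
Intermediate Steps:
$D{\left(S \right)} = 2$ ($D{\left(S \right)} = 1 + 1 = 2$)
$T{\left(M \right)} = 6$
$Q = -8$ ($Q = 6 - 14 = -8$)
$\frac{1}{-196 - 142} - Q = \frac{1}{-196 - 142} - -8 = \frac{1}{-338} + 8 = - \frac{1}{338} + 8 = \frac{2703}{338}$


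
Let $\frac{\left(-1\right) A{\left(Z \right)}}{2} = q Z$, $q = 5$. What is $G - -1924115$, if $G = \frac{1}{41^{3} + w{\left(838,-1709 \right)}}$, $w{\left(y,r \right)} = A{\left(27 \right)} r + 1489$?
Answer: $\frac{1023321321601}{531840} \approx 1.9241 \cdot 10^{6}$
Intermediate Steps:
$A{\left(Z \right)} = - 10 Z$ ($A{\left(Z \right)} = - 2 \cdot 5 Z = - 10 Z$)
$w{\left(y,r \right)} = 1489 - 270 r$ ($w{\left(y,r \right)} = \left(-10\right) 27 r + 1489 = - 270 r + 1489 = 1489 - 270 r$)
$G = \frac{1}{531840}$ ($G = \frac{1}{41^{3} + \left(1489 - -461430\right)} = \frac{1}{68921 + \left(1489 + 461430\right)} = \frac{1}{68921 + 462919} = \frac{1}{531840} \approx 1.8803 \cdot 10^{-6}$)
$G - -1924115 = \frac{1}{531840} - -1924115 = \frac{1}{531840} + 1924115 = \frac{1023321321601}{531840}$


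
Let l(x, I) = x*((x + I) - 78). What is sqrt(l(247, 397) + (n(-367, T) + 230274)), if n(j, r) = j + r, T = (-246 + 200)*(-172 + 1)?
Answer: 5*sqrt(15103) ≈ 614.47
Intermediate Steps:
T = 7866 (T = -46*(-171) = 7866)
l(x, I) = x*(-78 + I + x) (l(x, I) = x*((I + x) - 78) = x*(-78 + I + x))
sqrt(l(247, 397) + (n(-367, T) + 230274)) = sqrt(247*(-78 + 397 + 247) + ((-367 + 7866) + 230274)) = sqrt(247*566 + (7499 + 230274)) = sqrt(139802 + 237773) = sqrt(377575) = 5*sqrt(15103)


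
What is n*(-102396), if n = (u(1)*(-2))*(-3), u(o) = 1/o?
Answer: -614376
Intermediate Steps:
n = 6 (n = (-2/1)*(-3) = (1*(-2))*(-3) = -2*(-3) = 6)
n*(-102396) = 6*(-102396) = -614376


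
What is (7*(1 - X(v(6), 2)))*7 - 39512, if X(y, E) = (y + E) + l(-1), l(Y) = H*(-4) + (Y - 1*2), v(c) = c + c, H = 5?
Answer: -39022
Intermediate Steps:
v(c) = 2*c
l(Y) = -22 + Y (l(Y) = 5*(-4) + (Y - 1*2) = -20 + (Y - 2) = -20 + (-2 + Y) = -22 + Y)
X(y, E) = -23 + E + y (X(y, E) = (y + E) + (-22 - 1) = (E + y) - 23 = -23 + E + y)
(7*(1 - X(v(6), 2)))*7 - 39512 = (7*(1 - (-23 + 2 + 2*6)))*7 - 39512 = (7*(1 - (-23 + 2 + 12)))*7 - 39512 = (7*(1 - 1*(-9)))*7 - 39512 = (7*(1 + 9))*7 - 39512 = (7*10)*7 - 39512 = 70*7 - 39512 = 490 - 39512 = -39022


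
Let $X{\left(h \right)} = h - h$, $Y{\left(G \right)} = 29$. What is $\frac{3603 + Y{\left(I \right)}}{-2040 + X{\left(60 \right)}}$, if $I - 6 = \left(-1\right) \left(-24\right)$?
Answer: $- \frac{454}{255} \approx -1.7804$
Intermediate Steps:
$I = 30$ ($I = 6 - -24 = 6 + 24 = 30$)
$X{\left(h \right)} = 0$
$\frac{3603 + Y{\left(I \right)}}{-2040 + X{\left(60 \right)}} = \frac{3603 + 29}{-2040 + 0} = \frac{3632}{-2040} = 3632 \left(- \frac{1}{2040}\right) = - \frac{454}{255}$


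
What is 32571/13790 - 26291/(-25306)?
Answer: 42385522/12463205 ≈ 3.4009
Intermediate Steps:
32571/13790 - 26291/(-25306) = 32571*(1/13790) - 26291*(-1/25306) = 4653/1970 + 26291/25306 = 42385522/12463205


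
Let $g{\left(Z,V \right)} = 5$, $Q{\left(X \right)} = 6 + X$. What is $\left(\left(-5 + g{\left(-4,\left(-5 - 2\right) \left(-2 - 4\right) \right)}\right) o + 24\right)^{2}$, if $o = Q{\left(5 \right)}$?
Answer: $576$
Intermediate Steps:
$o = 11$ ($o = 6 + 5 = 11$)
$\left(\left(-5 + g{\left(-4,\left(-5 - 2\right) \left(-2 - 4\right) \right)}\right) o + 24\right)^{2} = \left(\left(-5 + 5\right) 11 + 24\right)^{2} = \left(0 \cdot 11 + 24\right)^{2} = \left(0 + 24\right)^{2} = 24^{2} = 576$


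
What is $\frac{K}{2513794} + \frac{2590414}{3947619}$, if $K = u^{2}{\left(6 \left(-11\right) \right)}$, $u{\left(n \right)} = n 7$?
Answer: $\frac{3677181380276}{4961750478243} \approx 0.74111$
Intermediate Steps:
$u{\left(n \right)} = 7 n$
$K = 213444$ ($K = \left(7 \cdot 6 \left(-11\right)\right)^{2} = \left(7 \left(-66\right)\right)^{2} = \left(-462\right)^{2} = 213444$)
$\frac{K}{2513794} + \frac{2590414}{3947619} = \frac{213444}{2513794} + \frac{2590414}{3947619} = 213444 \cdot \frac{1}{2513794} + 2590414 \cdot \frac{1}{3947619} = \frac{106722}{1256897} + \frac{2590414}{3947619} = \frac{3677181380276}{4961750478243}$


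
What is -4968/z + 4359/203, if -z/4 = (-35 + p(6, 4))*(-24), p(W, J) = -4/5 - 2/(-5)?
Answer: 1098759/47908 ≈ 22.935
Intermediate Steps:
p(W, J) = -⅖ (p(W, J) = -4*⅕ - 2*(-⅕) = -⅘ + ⅖ = -⅖)
z = -16992/5 (z = -4*(-35 - ⅖)*(-24) = -(-708)*(-24)/5 = -4*4248/5 = -16992/5 ≈ -3398.4)
-4968/z + 4359/203 = -4968/(-16992/5) + 4359/203 = -4968*(-5/16992) + 4359*(1/203) = 345/236 + 4359/203 = 1098759/47908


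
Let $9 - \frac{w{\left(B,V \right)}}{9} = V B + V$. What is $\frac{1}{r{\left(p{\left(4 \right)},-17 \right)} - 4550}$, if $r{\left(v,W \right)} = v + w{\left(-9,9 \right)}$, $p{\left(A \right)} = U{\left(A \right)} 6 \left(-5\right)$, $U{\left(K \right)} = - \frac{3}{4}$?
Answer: $- \frac{2}{7597} \approx -0.00026326$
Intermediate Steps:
$U{\left(K \right)} = - \frac{3}{4}$ ($U{\left(K \right)} = \left(-3\right) \frac{1}{4} = - \frac{3}{4}$)
$p{\left(A \right)} = \frac{45}{2}$ ($p{\left(A \right)} = \left(- \frac{3}{4}\right) 6 \left(-5\right) = \left(- \frac{9}{2}\right) \left(-5\right) = \frac{45}{2}$)
$w{\left(B,V \right)} = 81 - 9 V - 9 B V$ ($w{\left(B,V \right)} = 81 - 9 \left(V B + V\right) = 81 - 9 \left(B V + V\right) = 81 - 9 \left(V + B V\right) = 81 - \left(9 V + 9 B V\right) = 81 - 9 V - 9 B V$)
$r{\left(v,W \right)} = 729 + v$ ($r{\left(v,W \right)} = v - -729 = v + \left(81 - 81 + 729\right) = v + 729 = 729 + v$)
$\frac{1}{r{\left(p{\left(4 \right)},-17 \right)} - 4550} = \frac{1}{\left(729 + \frac{45}{2}\right) - 4550} = \frac{1}{\frac{1503}{2} - 4550} = \frac{1}{- \frac{7597}{2}} = - \frac{2}{7597}$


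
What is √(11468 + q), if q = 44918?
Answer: 11*√466 ≈ 237.46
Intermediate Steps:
√(11468 + q) = √(11468 + 44918) = √56386 = 11*√466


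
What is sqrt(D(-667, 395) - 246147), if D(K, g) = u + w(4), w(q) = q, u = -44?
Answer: I*sqrt(246187) ≈ 496.17*I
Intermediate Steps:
D(K, g) = -40 (D(K, g) = -44 + 4 = -40)
sqrt(D(-667, 395) - 246147) = sqrt(-40 - 246147) = sqrt(-246187) = I*sqrt(246187)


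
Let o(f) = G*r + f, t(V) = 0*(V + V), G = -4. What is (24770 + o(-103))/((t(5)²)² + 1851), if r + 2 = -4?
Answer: 24691/1851 ≈ 13.339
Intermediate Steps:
r = -6 (r = -2 - 4 = -6)
t(V) = 0 (t(V) = 0*(2*V) = 0)
o(f) = 24 + f (o(f) = -4*(-6) + f = 24 + f)
(24770 + o(-103))/((t(5)²)² + 1851) = (24770 + (24 - 103))/((0²)² + 1851) = (24770 - 79)/(0² + 1851) = 24691/(0 + 1851) = 24691/1851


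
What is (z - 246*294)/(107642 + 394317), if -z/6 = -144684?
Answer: 795780/501959 ≈ 1.5853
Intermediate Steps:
z = 868104 (z = -6*(-144684) = 868104)
(z - 246*294)/(107642 + 394317) = (868104 - 246*294)/(107642 + 394317) = (868104 - 72324)/501959 = 795780*(1/501959) = 795780/501959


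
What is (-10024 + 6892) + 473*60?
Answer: 25248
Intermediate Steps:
(-10024 + 6892) + 473*60 = -3132 + 28380 = 25248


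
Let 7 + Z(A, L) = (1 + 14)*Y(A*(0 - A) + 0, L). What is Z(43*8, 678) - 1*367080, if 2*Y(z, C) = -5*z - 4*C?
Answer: 4050173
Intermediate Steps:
Y(z, C) = -2*C - 5*z/2 (Y(z, C) = (-5*z - 4*C)/2 = -2*C - 5*z/2)
Z(A, L) = -7 - 30*L + 75*A²/2 (Z(A, L) = -7 + (1 + 14)*(-2*L - 5*(A*(0 - A) + 0)/2) = -7 + 15*(-2*L - 5*(A*(-A) + 0)/2) = -7 + 15*(-2*L - 5*(-A² + 0)/2) = -7 + 15*(-2*L - (-5)*A²/2) = -7 + 15*(-2*L + 5*A²/2) = -7 + (-30*L + 75*A²/2) = -7 - 30*L + 75*A²/2)
Z(43*8, 678) - 1*367080 = (-7 - 30*678 + 75*(43*8)²/2) - 1*367080 = (-7 - 20340 + (75/2)*344²) - 367080 = (-7 - 20340 + (75/2)*118336) - 367080 = (-7 - 20340 + 4437600) - 367080 = 4417253 - 367080 = 4050173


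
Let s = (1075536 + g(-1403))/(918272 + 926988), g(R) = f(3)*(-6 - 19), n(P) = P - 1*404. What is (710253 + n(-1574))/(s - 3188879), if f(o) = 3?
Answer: -1306951526500/5884309788079 ≈ -0.22211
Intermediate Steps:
n(P) = -404 + P (n(P) = P - 404 = -404 + P)
g(R) = -75 (g(R) = 3*(-6 - 19) = 3*(-25) = -75)
s = 1075461/1845260 (s = (1075536 - 75)/(918272 + 926988) = 1075461/1845260 ≈ 0.58282)
(710253 + n(-1574))/(s - 3188879) = (710253 + (-404 - 1574))/(1075461/1845260 - 3188879) = (710253 - 1978)/(-5884309788079/1845260) = 708275*(-1845260/5884309788079) = -1306951526500/5884309788079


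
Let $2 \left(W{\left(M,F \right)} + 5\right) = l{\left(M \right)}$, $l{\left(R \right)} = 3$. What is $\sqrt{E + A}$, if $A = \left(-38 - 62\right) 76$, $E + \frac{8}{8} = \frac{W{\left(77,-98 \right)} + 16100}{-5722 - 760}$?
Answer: $\frac{i \sqrt{6519804413}}{926} \approx 87.198 i$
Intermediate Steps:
$W{\left(M,F \right)} = - \frac{7}{2}$ ($W{\left(M,F \right)} = -5 + \frac{1}{2} \cdot 3 = -5 + \frac{3}{2} = - \frac{7}{2}$)
$E = - \frac{6451}{1852}$ ($E = -1 + \frac{- \frac{7}{2} + 16100}{-5722 - 760} = -1 + \frac{32193}{2 \left(-6482\right)} = -1 + \frac{32193}{2} \left(- \frac{1}{6482}\right) = -1 - \frac{4599}{1852} = - \frac{6451}{1852} \approx -3.4833$)
$A = -7600$ ($A = \left(-100\right) 76 = -7600$)
$\sqrt{E + A} = \sqrt{- \frac{6451}{1852} - 7600} = \sqrt{- \frac{14081651}{1852}} = \frac{i \sqrt{6519804413}}{926}$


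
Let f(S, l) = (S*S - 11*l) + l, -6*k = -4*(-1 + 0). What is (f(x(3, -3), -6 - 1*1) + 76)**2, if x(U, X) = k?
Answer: 1737124/81 ≈ 21446.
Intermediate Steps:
k = -2/3 (k = -(-2)*(-1 + 0)/3 = -(-2)*(-1)/3 = -1/6*4 = -2/3 ≈ -0.66667)
x(U, X) = -2/3
f(S, l) = S**2 - 10*l (f(S, l) = (S**2 - 11*l) + l = S**2 - 10*l)
(f(x(3, -3), -6 - 1*1) + 76)**2 = (((-2/3)**2 - 10*(-6 - 1*1)) + 76)**2 = ((4/9 - 10*(-6 - 1)) + 76)**2 = ((4/9 - 10*(-7)) + 76)**2 = ((4/9 + 70) + 76)**2 = (634/9 + 76)**2 = (1318/9)**2 = 1737124/81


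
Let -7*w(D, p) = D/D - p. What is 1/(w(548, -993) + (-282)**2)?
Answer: 1/79382 ≈ 1.2597e-5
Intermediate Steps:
w(D, p) = -1/7 + p/7 (w(D, p) = -(D/D - p)/7 = -(1 - p)/7 = -1/7 + p/7)
1/(w(548, -993) + (-282)**2) = 1/((-1/7 + (1/7)*(-993)) + (-282)**2) = 1/((-1/7 - 993/7) + 79524) = 1/(-142 + 79524) = 1/79382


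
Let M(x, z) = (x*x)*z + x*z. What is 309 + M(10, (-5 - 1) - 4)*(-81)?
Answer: 89409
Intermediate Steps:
M(x, z) = x*z + z*x² (M(x, z) = x²*z + x*z = z*x² + x*z = x*z + z*x²)
309 + M(10, (-5 - 1) - 4)*(-81) = 309 + (10*((-5 - 1) - 4)*(1 + 10))*(-81) = 309 + (10*(-6 - 4)*11)*(-81) = 309 + (10*(-10)*11)*(-81) = 309 - 1100*(-81) = 309 + 89100 = 89409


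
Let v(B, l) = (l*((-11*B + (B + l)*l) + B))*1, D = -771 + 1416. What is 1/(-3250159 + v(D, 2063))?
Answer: 1/11508607543 ≈ 8.6891e-11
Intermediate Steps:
D = 645
v(B, l) = l*(-10*B + l*(B + l)) (v(B, l) = (l*((-11*B + l*(B + l)) + B))*1 = (l*(-10*B + l*(B + l)))*1 = l*(-10*B + l*(B + l)))
1/(-3250159 + v(D, 2063)) = 1/(-3250159 + 2063*(2063² - 10*645 + 645*2063)) = 1/(-3250159 + 2063*(4255969 - 6450 + 1330635)) = 1/(-3250159 + 2063*5580154) = 1/(-3250159 + 11511857702) = 1/11508607543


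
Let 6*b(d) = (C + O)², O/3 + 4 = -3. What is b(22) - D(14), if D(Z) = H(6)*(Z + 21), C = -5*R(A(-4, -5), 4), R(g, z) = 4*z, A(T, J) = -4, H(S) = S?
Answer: 8941/6 ≈ 1490.2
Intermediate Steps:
O = -21 (O = -12 + 3*(-3) = -12 - 9 = -21)
C = -80 (C = -20*4 = -5*16 = -80)
D(Z) = 126 + 6*Z (D(Z) = 6*(Z + 21) = 6*(21 + Z) = 126 + 6*Z)
b(d) = 10201/6 (b(d) = (-80 - 21)²/6 = (⅙)*(-101)² = (⅙)*10201 = 10201/6)
b(22) - D(14) = 10201/6 - (126 + 6*14) = 10201/6 - (126 + 84) = 10201/6 - 1*210 = 10201/6 - 210 = 8941/6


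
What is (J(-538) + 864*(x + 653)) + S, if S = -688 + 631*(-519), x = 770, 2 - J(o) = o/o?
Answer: 901296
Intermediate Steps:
J(o) = 1 (J(o) = 2 - o/o = 2 - 1*1 = 2 - 1 = 1)
S = -328177 (S = -688 - 327489 = -328177)
(J(-538) + 864*(x + 653)) + S = (1 + 864*(770 + 653)) - 328177 = (1 + 864*1423) - 328177 = (1 + 1229472) - 328177 = 1229473 - 328177 = 901296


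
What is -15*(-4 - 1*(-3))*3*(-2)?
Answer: -90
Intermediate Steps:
-15*(-4 - 1*(-3))*3*(-2) = -15*(-4 + 3)*3*(-2) = -15*(-1*3)*(-2) = -(-45)*(-2) = -15*6 = -90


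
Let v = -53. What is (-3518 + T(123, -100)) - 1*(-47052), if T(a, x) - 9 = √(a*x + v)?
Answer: 43543 + I*√12353 ≈ 43543.0 + 111.14*I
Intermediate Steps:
T(a, x) = 9 + √(-53 + a*x) (T(a, x) = 9 + √(a*x - 53) = 9 + √(-53 + a*x))
(-3518 + T(123, -100)) - 1*(-47052) = (-3518 + (9 + √(-53 + 123*(-100)))) - 1*(-47052) = (-3518 + (9 + √(-53 - 12300))) + 47052 = (-3518 + (9 + √(-12353))) + 47052 = (-3518 + (9 + I*√12353)) + 47052 = (-3509 + I*√12353) + 47052 = 43543 + I*√12353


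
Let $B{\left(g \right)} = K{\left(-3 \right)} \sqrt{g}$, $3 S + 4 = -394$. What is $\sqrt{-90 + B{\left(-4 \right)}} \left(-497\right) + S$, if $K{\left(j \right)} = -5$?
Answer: $- \frac{398}{3} - 497 \sqrt{-90 - 10 i} \approx -394.21 + 4722.2 i$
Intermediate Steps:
$S = - \frac{398}{3}$ ($S = - \frac{4}{3} + \frac{1}{3} \left(-394\right) = - \frac{4}{3} - \frac{394}{3} = - \frac{398}{3} \approx -132.67$)
$B{\left(g \right)} = - 5 \sqrt{g}$
$\sqrt{-90 + B{\left(-4 \right)}} \left(-497\right) + S = \sqrt{-90 - 5 \sqrt{-4}} \left(-497\right) - \frac{398}{3} = \sqrt{-90 - 5 \cdot 2 i} \left(-497\right) - \frac{398}{3} = \sqrt{-90 - 10 i} \left(-497\right) - \frac{398}{3} = - 497 \sqrt{-90 - 10 i} - \frac{398}{3} = - \frac{398}{3} - 497 \sqrt{-90 - 10 i}$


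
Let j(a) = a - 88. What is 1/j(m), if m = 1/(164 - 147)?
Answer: -17/1495 ≈ -0.011371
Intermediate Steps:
m = 1/17 ≈ 0.058824
j(a) = -88 + a
1/j(m) = 1/(-88 + 1/17) = 1/(-1495/17) = -17/1495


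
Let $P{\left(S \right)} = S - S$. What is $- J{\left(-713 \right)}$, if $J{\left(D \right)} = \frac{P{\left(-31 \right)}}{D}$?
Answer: $0$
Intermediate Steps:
$P{\left(S \right)} = 0$
$J{\left(D \right)} = 0$ ($J{\left(D \right)} = \frac{0}{D} = 0$)
$- J{\left(-713 \right)} = \left(-1\right) 0 = 0$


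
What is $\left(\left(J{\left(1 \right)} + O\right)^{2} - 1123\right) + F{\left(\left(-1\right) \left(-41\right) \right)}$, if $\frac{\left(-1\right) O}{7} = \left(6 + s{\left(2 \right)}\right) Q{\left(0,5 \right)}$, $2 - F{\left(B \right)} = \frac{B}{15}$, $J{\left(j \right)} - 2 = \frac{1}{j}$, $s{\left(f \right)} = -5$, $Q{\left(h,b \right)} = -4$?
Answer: $- \frac{2441}{15} \approx -162.73$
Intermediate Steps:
$J{\left(j \right)} = 2 + \frac{1}{j}$
$F{\left(B \right)} = 2 - \frac{B}{15}$
$O = 28$ ($O = - 7 \left(6 - 5\right) \left(-4\right) = - 7 \cdot 1 \left(-4\right) = \left(-7\right) \left(-4\right) = 28$)
$\left(\left(J{\left(1 \right)} + O\right)^{2} - 1123\right) + F{\left(\left(-1\right) \left(-41\right) \right)} = \left(\left(\left(2 + 1^{-1}\right) + 28\right)^{2} - 1123\right) + \left(2 - \frac{\left(-1\right) \left(-41\right)}{15}\right) = \left(\left(\left(2 + 1\right) + 28\right)^{2} - 1123\right) + \left(2 - \frac{41}{15}\right) = \left(\left(3 + 28\right)^{2} - 1123\right) + \left(2 - \frac{41}{15}\right) = \left(31^{2} - 1123\right) - \frac{11}{15} = \left(961 - 1123\right) - \frac{11}{15} = -162 - \frac{11}{15} = - \frac{2441}{15}$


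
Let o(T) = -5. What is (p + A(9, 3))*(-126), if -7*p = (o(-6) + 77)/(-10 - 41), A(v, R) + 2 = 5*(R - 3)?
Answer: 3852/17 ≈ 226.59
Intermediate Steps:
A(v, R) = -17 + 5*R (A(v, R) = -2 + 5*(R - 3) = -2 + 5*(-3 + R) = -2 + (-15 + 5*R) = -17 + 5*R)
p = 24/119 (p = -(-5 + 77)/(7*(-10 - 41)) = -72/(7*(-51)) = -72*(-1)/(7*51) = -⅐*(-24/17) = 24/119 ≈ 0.20168)
(p + A(9, 3))*(-126) = (24/119 + (-17 + 5*3))*(-126) = (24/119 + (-17 + 15))*(-126) = (24/119 - 2)*(-126) = -214/119*(-126) = 3852/17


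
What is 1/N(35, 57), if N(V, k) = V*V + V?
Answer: 1/1260 ≈ 0.00079365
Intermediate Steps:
N(V, k) = V + V² (N(V, k) = V² + V = V + V²)
1/N(35, 57) = 1/(35*(1 + 35)) = 1/(35*36) = 1/1260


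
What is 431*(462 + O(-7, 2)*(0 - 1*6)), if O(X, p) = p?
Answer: 193950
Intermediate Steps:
431*(462 + O(-7, 2)*(0 - 1*6)) = 431*(462 + 2*(0 - 1*6)) = 431*(462 + 2*(0 - 6)) = 431*(462 + 2*(-6)) = 431*(462 - 12) = 431*450 = 193950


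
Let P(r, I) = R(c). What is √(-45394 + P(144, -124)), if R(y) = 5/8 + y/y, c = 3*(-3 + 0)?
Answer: 7*I*√14822/4 ≈ 213.05*I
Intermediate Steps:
c = -9 (c = 3*(-3) = -9)
R(y) = 13/8 (R(y) = 5*(⅛) + 1 = 5/8 + 1 = 13/8)
P(r, I) = 13/8
√(-45394 + P(144, -124)) = √(-45394 + 13/8) = √(-363139/8) = 7*I*√14822/4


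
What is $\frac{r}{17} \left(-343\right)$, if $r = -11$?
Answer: $\frac{3773}{17} \approx 221.94$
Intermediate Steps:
$\frac{r}{17} \left(-343\right) = - \frac{11}{17} \left(-343\right) = \left(-11\right) \frac{1}{17} \left(-343\right) = \left(- \frac{11}{17}\right) \left(-343\right) = \frac{3773}{17}$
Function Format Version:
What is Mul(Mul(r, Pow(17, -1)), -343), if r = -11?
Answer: Rational(3773, 17) ≈ 221.94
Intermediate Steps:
Mul(Mul(r, Pow(17, -1)), -343) = Mul(Mul(-11, Pow(17, -1)), -343) = Mul(Mul(-11, Rational(1, 17)), -343) = Mul(Rational(-11, 17), -343) = Rational(3773, 17)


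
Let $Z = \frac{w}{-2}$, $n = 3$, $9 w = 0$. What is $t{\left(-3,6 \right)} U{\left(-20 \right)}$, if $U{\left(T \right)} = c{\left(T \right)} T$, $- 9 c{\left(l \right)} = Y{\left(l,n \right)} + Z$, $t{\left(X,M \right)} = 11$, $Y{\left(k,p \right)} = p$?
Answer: $\frac{220}{3} \approx 73.333$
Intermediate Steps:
$w = 0$ ($w = \frac{1}{9} \cdot 0 = 0$)
$Z = 0$ ($Z = \frac{0}{-2} = 0 \left(- \frac{1}{2}\right) = 0$)
$c{\left(l \right)} = - \frac{1}{3}$ ($c{\left(l \right)} = - \frac{3 + 0}{9} = \left(- \frac{1}{9}\right) 3 = - \frac{1}{3}$)
$U{\left(T \right)} = - \frac{T}{3}$
$t{\left(-3,6 \right)} U{\left(-20 \right)} = 11 \left(\left(- \frac{1}{3}\right) \left(-20\right)\right) = 11 \cdot \frac{20}{3} = \frac{220}{3}$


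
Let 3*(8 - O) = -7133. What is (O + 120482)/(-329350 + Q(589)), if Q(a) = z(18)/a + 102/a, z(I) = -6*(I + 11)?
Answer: -217107167/581961666 ≈ -0.37306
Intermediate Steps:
O = 7157/3 (O = 8 - 1/3*(-7133) = 8 + 7133/3 = 7157/3 ≈ 2385.7)
z(I) = -66 - 6*I (z(I) = -6*(11 + I) = -66 - 6*I)
Q(a) = -72/a (Q(a) = (-66 - 6*18)/a + 102/a = (-66 - 108)/a + 102/a = -174/a + 102/a = -72/a)
(O + 120482)/(-329350 + Q(589)) = (7157/3 + 120482)/(-329350 - 72/589) = 368603/(3*(-329350 - 72*1/589)) = 368603/(3*(-329350 - 72/589)) = 368603/(3*(-193987222/589)) = (368603/3)*(-589/193987222) = -217107167/581961666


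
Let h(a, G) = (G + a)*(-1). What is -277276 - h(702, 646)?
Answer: -275928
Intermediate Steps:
h(a, G) = -G - a
-277276 - h(702, 646) = -277276 - (-1*646 - 1*702) = -277276 - (-646 - 702) = -277276 - 1*(-1348) = -277276 + 1348 = -275928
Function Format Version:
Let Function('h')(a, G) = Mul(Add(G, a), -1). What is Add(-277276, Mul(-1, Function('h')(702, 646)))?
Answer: -275928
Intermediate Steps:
Function('h')(a, G) = Add(Mul(-1, G), Mul(-1, a))
Add(-277276, Mul(-1, Function('h')(702, 646))) = Add(-277276, Mul(-1, Add(Mul(-1, 646), Mul(-1, 702)))) = Add(-277276, Mul(-1, Add(-646, -702))) = Add(-277276, Mul(-1, -1348)) = Add(-277276, 1348) = -275928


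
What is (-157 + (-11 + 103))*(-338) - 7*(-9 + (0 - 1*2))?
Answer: 22047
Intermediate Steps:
(-157 + (-11 + 103))*(-338) - 7*(-9 + (0 - 1*2)) = (-157 + 92)*(-338) - 7*(-9 + (0 - 2)) = -65*(-338) - 7*(-9 - 2) = 21970 - 7*(-11) = 21970 + 77 = 22047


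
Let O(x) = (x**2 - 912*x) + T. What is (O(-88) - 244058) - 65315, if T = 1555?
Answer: -219818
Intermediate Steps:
O(x) = 1555 + x**2 - 912*x (O(x) = (x**2 - 912*x) + 1555 = 1555 + x**2 - 912*x)
(O(-88) - 244058) - 65315 = ((1555 + (-88)**2 - 912*(-88)) - 244058) - 65315 = ((1555 + 7744 + 80256) - 244058) - 65315 = (89555 - 244058) - 65315 = -154503 - 65315 = -219818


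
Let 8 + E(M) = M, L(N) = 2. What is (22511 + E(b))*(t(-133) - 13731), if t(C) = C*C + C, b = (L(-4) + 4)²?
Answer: 86211675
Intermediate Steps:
b = 36 (b = (2 + 4)² = 6² = 36)
E(M) = -8 + M
t(C) = C + C² (t(C) = C² + C = C + C²)
(22511 + E(b))*(t(-133) - 13731) = (22511 + (-8 + 36))*(-133*(1 - 133) - 13731) = (22511 + 28)*(-133*(-132) - 13731) = 22539*(17556 - 13731) = 22539*3825 = 86211675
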